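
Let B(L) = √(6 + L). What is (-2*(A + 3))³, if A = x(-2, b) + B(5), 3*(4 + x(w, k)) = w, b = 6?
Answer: 12880/27 - 464*√11/3 ≈ -35.934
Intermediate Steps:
x(w, k) = -4 + w/3
A = -14/3 + √11 (A = (-4 + (⅓)*(-2)) + √(6 + 5) = (-4 - ⅔) + √11 = -14/3 + √11 ≈ -1.3500)
(-2*(A + 3))³ = (-2*((-14/3 + √11) + 3))³ = (-2*(-5/3 + √11))³ = (10/3 - 2*√11)³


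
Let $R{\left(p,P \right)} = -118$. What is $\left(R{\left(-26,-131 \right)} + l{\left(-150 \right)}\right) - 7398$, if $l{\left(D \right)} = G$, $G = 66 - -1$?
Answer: $-7449$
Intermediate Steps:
$G = 67$ ($G = 66 + 1 = 67$)
$l{\left(D \right)} = 67$
$\left(R{\left(-26,-131 \right)} + l{\left(-150 \right)}\right) - 7398 = \left(-118 + 67\right) - 7398 = -51 - 7398 = -7449$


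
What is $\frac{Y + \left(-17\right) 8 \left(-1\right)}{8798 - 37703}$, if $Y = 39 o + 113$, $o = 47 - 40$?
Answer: $- \frac{174}{9635} \approx -0.018059$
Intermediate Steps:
$o = 7$ ($o = 47 - 40 = 7$)
$Y = 386$ ($Y = 39 \cdot 7 + 113 = 273 + 113 = 386$)
$\frac{Y + \left(-17\right) 8 \left(-1\right)}{8798 - 37703} = \frac{386 + \left(-17\right) 8 \left(-1\right)}{8798 - 37703} = \frac{386 - -136}{-28905} = \left(386 + 136\right) \left(- \frac{1}{28905}\right) = 522 \left(- \frac{1}{28905}\right) = - \frac{174}{9635}$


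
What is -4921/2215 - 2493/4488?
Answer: -9202481/3313640 ≈ -2.7772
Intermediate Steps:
-4921/2215 - 2493/4488 = -4921*1/2215 - 2493*1/4488 = -4921/2215 - 831/1496 = -9202481/3313640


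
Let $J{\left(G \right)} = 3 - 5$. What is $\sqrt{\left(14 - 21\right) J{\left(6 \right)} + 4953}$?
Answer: $\sqrt{4967} \approx 70.477$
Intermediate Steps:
$J{\left(G \right)} = -2$ ($J{\left(G \right)} = 3 - 5 = -2$)
$\sqrt{\left(14 - 21\right) J{\left(6 \right)} + 4953} = \sqrt{\left(14 - 21\right) \left(-2\right) + 4953} = \sqrt{\left(-7\right) \left(-2\right) + 4953} = \sqrt{14 + 4953} = \sqrt{4967}$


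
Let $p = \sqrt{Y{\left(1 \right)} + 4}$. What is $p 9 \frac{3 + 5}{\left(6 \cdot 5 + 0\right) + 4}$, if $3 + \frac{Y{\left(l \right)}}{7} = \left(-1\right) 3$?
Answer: $\frac{36 i \sqrt{38}}{17} \approx 13.054 i$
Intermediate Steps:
$Y{\left(l \right)} = -42$ ($Y{\left(l \right)} = -21 + 7 \left(\left(-1\right) 3\right) = -21 + 7 \left(-3\right) = -21 - 21 = -42$)
$p = i \sqrt{38}$ ($p = \sqrt{-42 + 4} = \sqrt{-38} = i \sqrt{38} \approx 6.1644 i$)
$p 9 \frac{3 + 5}{\left(6 \cdot 5 + 0\right) + 4} = i \sqrt{38} \cdot 9 \frac{3 + 5}{\left(6 \cdot 5 + 0\right) + 4} = 9 i \sqrt{38} \frac{8}{\left(30 + 0\right) + 4} = 9 i \sqrt{38} \frac{8}{30 + 4} = 9 i \sqrt{38} \cdot \frac{8}{34} = 9 i \sqrt{38} \cdot 8 \cdot \frac{1}{34} = 9 i \sqrt{38} \cdot \frac{4}{17} = \frac{36 i \sqrt{38}}{17}$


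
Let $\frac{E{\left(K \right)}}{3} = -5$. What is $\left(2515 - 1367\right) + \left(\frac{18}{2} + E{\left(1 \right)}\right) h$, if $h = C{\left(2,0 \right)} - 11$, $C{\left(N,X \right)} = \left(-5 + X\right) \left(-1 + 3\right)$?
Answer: $1274$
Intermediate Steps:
$E{\left(K \right)} = -15$ ($E{\left(K \right)} = 3 \left(-5\right) = -15$)
$C{\left(N,X \right)} = -10 + 2 X$ ($C{\left(N,X \right)} = \left(-5 + X\right) 2 = -10 + 2 X$)
$h = -21$ ($h = \left(-10 + 2 \cdot 0\right) - 11 = \left(-10 + 0\right) - 11 = -10 - 11 = -21$)
$\left(2515 - 1367\right) + \left(\frac{18}{2} + E{\left(1 \right)}\right) h = \left(2515 - 1367\right) + \left(\frac{18}{2} - 15\right) \left(-21\right) = 1148 + \left(18 \cdot \frac{1}{2} - 15\right) \left(-21\right) = 1148 + \left(9 - 15\right) \left(-21\right) = 1148 - -126 = 1148 + 126 = 1274$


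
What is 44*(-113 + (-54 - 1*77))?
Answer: -10736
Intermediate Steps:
44*(-113 + (-54 - 1*77)) = 44*(-113 + (-54 - 77)) = 44*(-113 - 131) = 44*(-244) = -10736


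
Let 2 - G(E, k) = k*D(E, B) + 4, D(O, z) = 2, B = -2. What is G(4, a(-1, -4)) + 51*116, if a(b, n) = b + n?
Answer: 5924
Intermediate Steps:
G(E, k) = -2 - 2*k (G(E, k) = 2 - (k*2 + 4) = 2 - (2*k + 4) = 2 - (4 + 2*k) = 2 + (-4 - 2*k) = -2 - 2*k)
G(4, a(-1, -4)) + 51*116 = (-2 - 2*(-1 - 4)) + 51*116 = (-2 - 2*(-5)) + 5916 = (-2 + 10) + 5916 = 8 + 5916 = 5924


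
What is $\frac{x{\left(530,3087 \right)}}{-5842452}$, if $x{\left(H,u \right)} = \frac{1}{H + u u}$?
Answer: $- \frac{1}{55679145962748} \approx -1.796 \cdot 10^{-14}$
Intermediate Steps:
$x{\left(H,u \right)} = \frac{1}{H + u^{2}}$
$\frac{x{\left(530,3087 \right)}}{-5842452} = \frac{1}{\left(530 + 3087^{2}\right) \left(-5842452\right)} = \frac{1}{530 + 9529569} \left(- \frac{1}{5842452}\right) = \frac{1}{9530099} \left(- \frac{1}{5842452}\right) = - \frac{1}{55679145962748}$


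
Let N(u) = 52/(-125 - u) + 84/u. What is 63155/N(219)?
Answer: 396487090/1459 ≈ 2.7175e+5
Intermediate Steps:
63155/N(219) = 63155/((4*(2625 + 8*219)/(219*(125 + 219)))) = 63155/((4*(1/219)*(2625 + 1752)/344)) = 63155/((4*(1/219)*(1/344)*4377)) = 63155/(1459/6278) = 63155*(6278/1459) = 396487090/1459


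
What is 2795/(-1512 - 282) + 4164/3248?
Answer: -15461/56028 ≈ -0.27595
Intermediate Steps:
2795/(-1512 - 282) + 4164/3248 = 2795/(-1794) + 4164*(1/3248) = 2795*(-1/1794) + 1041/812 = -215/138 + 1041/812 = -15461/56028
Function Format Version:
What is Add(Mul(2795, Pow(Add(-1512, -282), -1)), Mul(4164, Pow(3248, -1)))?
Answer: Rational(-15461, 56028) ≈ -0.27595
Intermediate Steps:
Add(Mul(2795, Pow(Add(-1512, -282), -1)), Mul(4164, Pow(3248, -1))) = Add(Mul(2795, Pow(-1794, -1)), Mul(4164, Rational(1, 3248))) = Add(Mul(2795, Rational(-1, 1794)), Rational(1041, 812)) = Add(Rational(-215, 138), Rational(1041, 812)) = Rational(-15461, 56028)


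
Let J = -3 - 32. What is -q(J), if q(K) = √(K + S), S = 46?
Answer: -√11 ≈ -3.3166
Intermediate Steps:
J = -35
q(K) = √(46 + K) (q(K) = √(K + 46) = √(46 + K))
-q(J) = -√(46 - 35) = -√11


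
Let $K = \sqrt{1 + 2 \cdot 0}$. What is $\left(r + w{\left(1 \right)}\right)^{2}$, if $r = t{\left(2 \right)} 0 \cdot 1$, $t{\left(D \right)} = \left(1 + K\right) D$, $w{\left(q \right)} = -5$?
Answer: $25$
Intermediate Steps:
$K = 1$ ($K = \sqrt{1 + 0} = \sqrt{1} = 1$)
$t{\left(D \right)} = 2 D$ ($t{\left(D \right)} = \left(1 + 1\right) D = 2 D$)
$r = 0$ ($r = 2 \cdot 2 \cdot 0 \cdot 1 = 4 \cdot 0 \cdot 1 = 0 \cdot 1 = 0$)
$\left(r + w{\left(1 \right)}\right)^{2} = \left(0 - 5\right)^{2} = \left(-5\right)^{2} = 25$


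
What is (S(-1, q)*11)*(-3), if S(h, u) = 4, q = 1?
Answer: -132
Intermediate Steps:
(S(-1, q)*11)*(-3) = (4*11)*(-3) = 44*(-3) = -132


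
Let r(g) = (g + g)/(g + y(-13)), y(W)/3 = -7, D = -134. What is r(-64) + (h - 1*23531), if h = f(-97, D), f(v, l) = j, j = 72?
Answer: -1993887/85 ≈ -23458.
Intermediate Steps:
y(W) = -21 (y(W) = 3*(-7) = -21)
f(v, l) = 72
r(g) = 2*g/(-21 + g) (r(g) = (g + g)/(g - 21) = (2*g)/(-21 + g) = 2*g/(-21 + g))
h = 72
r(-64) + (h - 1*23531) = 2*(-64)/(-21 - 64) + (72 - 1*23531) = 2*(-64)/(-85) + (72 - 23531) = 2*(-64)*(-1/85) - 23459 = 128/85 - 23459 = -1993887/85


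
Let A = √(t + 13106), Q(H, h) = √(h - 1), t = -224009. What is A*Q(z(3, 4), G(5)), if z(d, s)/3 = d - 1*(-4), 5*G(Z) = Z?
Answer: 0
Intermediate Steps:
G(Z) = Z/5
z(d, s) = 12 + 3*d (z(d, s) = 3*(d - 1*(-4)) = 3*(d + 4) = 3*(4 + d) = 12 + 3*d)
Q(H, h) = √(-1 + h)
A = 11*I*√1743 (A = √(-224009 + 13106) = √(-210903) = 11*I*√1743 ≈ 459.24*I)
A*Q(z(3, 4), G(5)) = (11*I*√1743)*√(-1 + (⅕)*5) = (11*I*√1743)*√(-1 + 1) = (11*I*√1743)*√0 = (11*I*√1743)*0 = 0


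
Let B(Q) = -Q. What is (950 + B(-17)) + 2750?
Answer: 3717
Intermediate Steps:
(950 + B(-17)) + 2750 = (950 - 1*(-17)) + 2750 = (950 + 17) + 2750 = 967 + 2750 = 3717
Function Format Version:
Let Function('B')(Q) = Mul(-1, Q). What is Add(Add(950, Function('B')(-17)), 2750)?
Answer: 3717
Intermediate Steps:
Add(Add(950, Function('B')(-17)), 2750) = Add(Add(950, Mul(-1, -17)), 2750) = Add(Add(950, 17), 2750) = Add(967, 2750) = 3717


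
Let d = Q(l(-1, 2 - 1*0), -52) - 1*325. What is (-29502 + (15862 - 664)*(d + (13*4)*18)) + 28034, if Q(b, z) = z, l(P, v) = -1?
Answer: 8494214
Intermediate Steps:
d = -377 (d = -52 - 1*325 = -52 - 325 = -377)
(-29502 + (15862 - 664)*(d + (13*4)*18)) + 28034 = (-29502 + (15862 - 664)*(-377 + (13*4)*18)) + 28034 = (-29502 + 15198*(-377 + 52*18)) + 28034 = (-29502 + 15198*(-377 + 936)) + 28034 = (-29502 + 15198*559) + 28034 = (-29502 + 8495682) + 28034 = 8466180 + 28034 = 8494214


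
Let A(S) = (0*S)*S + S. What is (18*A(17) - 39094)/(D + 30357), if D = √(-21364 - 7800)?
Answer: -1177487316/921576613 + 77576*I*√7291/921576613 ≈ -1.2777 + 0.0071877*I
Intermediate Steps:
A(S) = S (A(S) = 0*S + S = 0 + S = S)
D = 2*I*√7291 (D = √(-29164) = 2*I*√7291 ≈ 170.77*I)
(18*A(17) - 39094)/(D + 30357) = (18*17 - 39094)/(2*I*√7291 + 30357) = (306 - 39094)/(30357 + 2*I*√7291) = -38788/(30357 + 2*I*√7291)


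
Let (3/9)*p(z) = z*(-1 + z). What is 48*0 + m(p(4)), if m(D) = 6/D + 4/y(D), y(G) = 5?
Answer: 29/30 ≈ 0.96667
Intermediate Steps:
p(z) = 3*z*(-1 + z) (p(z) = 3*(z*(-1 + z)) = 3*z*(-1 + z))
m(D) = ⅘ + 6/D (m(D) = 6/D + 4/5 = 6/D + 4*(⅕) = 6/D + ⅘ = ⅘ + 6/D)
48*0 + m(p(4)) = 48*0 + (⅘ + 6/((3*4*(-1 + 4)))) = 0 + (⅘ + 6/((3*4*3))) = 0 + (⅘ + 6/36) = 0 + (⅘ + 6*(1/36)) = 0 + (⅘ + ⅙) = 0 + 29/30 = 29/30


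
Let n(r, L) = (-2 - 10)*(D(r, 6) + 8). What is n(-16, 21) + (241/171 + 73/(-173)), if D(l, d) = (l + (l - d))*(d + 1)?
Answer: 91618178/29583 ≈ 3097.0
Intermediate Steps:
D(l, d) = (1 + d)*(-d + 2*l) (D(l, d) = (-d + 2*l)*(1 + d) = (1 + d)*(-d + 2*l))
n(r, L) = 408 - 168*r (n(r, L) = (-2 - 10)*((-1*6 - 1*6² + 2*r + 2*6*r) + 8) = -12*((-6 - 1*36 + 2*r + 12*r) + 8) = -12*((-6 - 36 + 2*r + 12*r) + 8) = -12*((-42 + 14*r) + 8) = -12*(-34 + 14*r) = 408 - 168*r)
n(-16, 21) + (241/171 + 73/(-173)) = (408 - 168*(-16)) + (241/171 + 73/(-173)) = (408 + 2688) + (241*(1/171) + 73*(-1/173)) = 3096 + (241/171 - 73/173) = 3096 + 29210/29583 = 91618178/29583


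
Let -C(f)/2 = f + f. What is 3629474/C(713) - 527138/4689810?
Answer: -4255761714379/3343834530 ≈ -1272.7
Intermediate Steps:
C(f) = -4*f (C(f) = -2*(f + f) = -4*f)
3629474/C(713) - 527138/4689810 = 3629474/((-4*713)) - 527138/4689810 = 3629474/(-2852) - 527138*1/4689810 = 3629474*(-1/2852) - 263569/2344905 = -1814737/1426 - 263569/2344905 = -4255761714379/3343834530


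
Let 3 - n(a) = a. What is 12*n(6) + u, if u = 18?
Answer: -18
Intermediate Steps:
n(a) = 3 - a
12*n(6) + u = 12*(3 - 1*6) + 18 = 12*(3 - 6) + 18 = 12*(-3) + 18 = -36 + 18 = -18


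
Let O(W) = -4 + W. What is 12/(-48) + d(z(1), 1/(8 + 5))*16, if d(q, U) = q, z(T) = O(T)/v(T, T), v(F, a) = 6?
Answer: -33/4 ≈ -8.2500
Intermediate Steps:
z(T) = -⅔ + T/6 (z(T) = (-4 + T)/6 = (-4 + T)*(⅙) = -⅔ + T/6)
12/(-48) + d(z(1), 1/(8 + 5))*16 = 12/(-48) + (-⅔ + (⅙)*1)*16 = 12*(-1/48) + (-⅔ + ⅙)*16 = -¼ - ½*16 = -¼ - 8 = -33/4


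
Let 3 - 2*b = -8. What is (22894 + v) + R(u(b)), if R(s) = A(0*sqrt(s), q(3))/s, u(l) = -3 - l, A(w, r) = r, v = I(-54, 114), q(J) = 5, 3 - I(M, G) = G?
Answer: 387301/17 ≈ 22782.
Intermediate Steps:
I(M, G) = 3 - G
b = 11/2 (b = 3/2 - 1/2*(-8) = 3/2 + 4 = 11/2 ≈ 5.5000)
v = -111 (v = 3 - 1*114 = 3 - 114 = -111)
R(s) = 5/s
(22894 + v) + R(u(b)) = (22894 - 111) + 5/(-3 - 1*11/2) = 22783 + 5/(-3 - 11/2) = 22783 + 5/(-17/2) = 22783 + 5*(-2/17) = 22783 - 10/17 = 387301/17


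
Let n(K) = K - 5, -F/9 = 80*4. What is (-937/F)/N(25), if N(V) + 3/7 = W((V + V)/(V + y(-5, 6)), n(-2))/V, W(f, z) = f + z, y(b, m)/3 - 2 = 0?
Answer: -1016645/2012544 ≈ -0.50515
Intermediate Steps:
F = -2880 (F = -720*4 = -9*320 = -2880)
y(b, m) = 6 (y(b, m) = 6 + 3*0 = 6 + 0 = 6)
n(K) = -5 + K
N(V) = -3/7 + (-7 + 2*V/(6 + V))/V (N(V) = -3/7 + ((V + V)/(V + 6) + (-5 - 2))/V = -3/7 + ((2*V)/(6 + V) - 7)/V = -3/7 + (2*V/(6 + V) - 7)/V = -3/7 + (-7 + 2*V/(6 + V))/V)
(-937/F)/N(25) = (-937/(-2880))/(((⅐)*(-294 - 53*25 - 3*25²)/(25*(6 + 25)))) = (-937*(-1/2880))/(((⅐)*(1/25)*(-294 - 1325 - 3*625)/31)) = 937/(2880*(((⅐)*(1/25)*(1/31)*(-294 - 1325 - 1875)))) = 937/(2880*(((⅐)*(1/25)*(1/31)*(-3494)))) = 937/(2880*(-3494/5425)) = (937/2880)*(-5425/3494) = -1016645/2012544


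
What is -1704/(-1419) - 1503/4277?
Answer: 1718417/2023021 ≈ 0.84943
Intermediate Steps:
-1704/(-1419) - 1503/4277 = -1704*(-1/1419) - 1503*1/4277 = 568/473 - 1503/4277 = 1718417/2023021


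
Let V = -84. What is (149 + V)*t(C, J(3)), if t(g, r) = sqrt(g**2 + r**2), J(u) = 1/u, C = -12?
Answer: 65*sqrt(1297)/3 ≈ 780.30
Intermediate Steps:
(149 + V)*t(C, J(3)) = (149 - 84)*sqrt((-12)**2 + (1/3)**2) = 65*sqrt(144 + (1/3)**2) = 65*sqrt(144 + 1/9) = 65*sqrt(1297/9) = 65*(sqrt(1297)/3) = 65*sqrt(1297)/3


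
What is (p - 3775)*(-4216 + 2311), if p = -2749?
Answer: 12428220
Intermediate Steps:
(p - 3775)*(-4216 + 2311) = (-2749 - 3775)*(-4216 + 2311) = -6524*(-1905) = 12428220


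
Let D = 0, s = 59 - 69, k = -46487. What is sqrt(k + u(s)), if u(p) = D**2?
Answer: I*sqrt(46487) ≈ 215.61*I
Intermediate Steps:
s = -10
u(p) = 0 (u(p) = 0**2 = 0)
sqrt(k + u(s)) = sqrt(-46487 + 0) = sqrt(-46487) = I*sqrt(46487)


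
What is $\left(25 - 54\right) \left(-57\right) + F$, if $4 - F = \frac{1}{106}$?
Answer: $\frac{175641}{106} \approx 1657.0$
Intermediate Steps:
$F = \frac{423}{106}$ ($F = 4 - \frac{1}{106} = \frac{423}{106} \approx 3.9906$)
$\left(25 - 54\right) \left(-57\right) + F = \left(25 - 54\right) \left(-57\right) + \frac{423}{106} = \left(-29\right) \left(-57\right) + \frac{423}{106} = 1653 + \frac{423}{106} = \frac{175641}{106}$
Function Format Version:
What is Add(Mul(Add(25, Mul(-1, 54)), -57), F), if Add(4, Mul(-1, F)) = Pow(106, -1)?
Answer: Rational(175641, 106) ≈ 1657.0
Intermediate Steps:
F = Rational(423, 106) (F = Add(4, Mul(-1, Pow(106, -1))) = Add(4, Mul(-1, Rational(1, 106))) = Add(4, Rational(-1, 106)) = Rational(423, 106) ≈ 3.9906)
Add(Mul(Add(25, Mul(-1, 54)), -57), F) = Add(Mul(Add(25, Mul(-1, 54)), -57), Rational(423, 106)) = Add(Mul(Add(25, -54), -57), Rational(423, 106)) = Add(Mul(-29, -57), Rational(423, 106)) = Add(1653, Rational(423, 106)) = Rational(175641, 106)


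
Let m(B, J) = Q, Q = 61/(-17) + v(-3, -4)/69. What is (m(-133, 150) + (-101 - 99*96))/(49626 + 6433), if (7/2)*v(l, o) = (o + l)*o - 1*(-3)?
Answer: -78895064/460300449 ≈ -0.17140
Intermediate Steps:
v(l, o) = 6/7 + 2*o*(l + o)/7 (v(l, o) = 2*((o + l)*o - 1*(-3))/7 = 2*((l + o)*o + 3)/7 = 2*(o*(l + o) + 3)/7 = 2*(3 + o*(l + o))/7 = 6/7 + 2*o*(l + o)/7)
Q = -28409/8211 (Q = 61/(-17) + (6/7 + (2/7)*(-4)² + (2/7)*(-3)*(-4))/69 = 61*(-1/17) + (6/7 + (2/7)*16 + 24/7)*(1/69) = -61/17 + (6/7 + 32/7 + 24/7)*(1/69) = -61/17 + (62/7)*(1/69) = -61/17 + 62/483 = -28409/8211 ≈ -3.4599)
m(B, J) = -28409/8211
(m(-133, 150) + (-101 - 99*96))/(49626 + 6433) = (-28409/8211 + (-101 - 99*96))/(49626 + 6433) = (-28409/8211 + (-101 - 9504))/56059 = (-28409/8211 - 9605)*(1/56059) = -78895064/8211*1/56059 = -78895064/460300449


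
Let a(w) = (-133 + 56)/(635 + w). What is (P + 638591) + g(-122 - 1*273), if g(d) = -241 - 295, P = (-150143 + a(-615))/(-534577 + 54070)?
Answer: 2043933626879/3203380 ≈ 6.3806e+5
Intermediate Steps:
a(w) = -77/(635 + w)
P = 1000979/3203380 (P = (-150143 - 77/(635 - 615))/(-534577 + 54070) = (-150143 - 77/20)/(-480507) = (-150143 - 77*1/20)*(-1/480507) = (-150143 - 77/20)*(-1/480507) = -3002937/20*(-1/480507) = 1000979/3203380 ≈ 0.31248)
g(d) = -536
(P + 638591) + g(-122 - 1*273) = (1000979/3203380 + 638591) - 536 = 2045650638559/3203380 - 536 = 2043933626879/3203380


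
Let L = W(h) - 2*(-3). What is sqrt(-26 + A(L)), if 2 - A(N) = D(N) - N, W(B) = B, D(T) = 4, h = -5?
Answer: 3*I*sqrt(3) ≈ 5.1962*I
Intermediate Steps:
L = 1 (L = -5 - 2*(-3) = -5 + 6 = 1)
A(N) = -2 + N (A(N) = 2 - (4 - N) = 2 + (-4 + N) = -2 + N)
sqrt(-26 + A(L)) = sqrt(-26 + (-2 + 1)) = sqrt(-26 - 1) = sqrt(-27) = 3*I*sqrt(3)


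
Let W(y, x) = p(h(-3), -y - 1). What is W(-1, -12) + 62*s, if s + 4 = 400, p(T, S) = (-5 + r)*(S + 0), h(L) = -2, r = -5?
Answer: 24552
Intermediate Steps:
p(T, S) = -10*S (p(T, S) = (-5 - 5)*(S + 0) = -10*S)
W(y, x) = 10 + 10*y (W(y, x) = -10*(-y - 1) = -10*(-1 - y) = 10 + 10*y)
s = 396 (s = -4 + 400 = 396)
W(-1, -12) + 62*s = (10 + 10*(-1)) + 62*396 = (10 - 10) + 24552 = 0 + 24552 = 24552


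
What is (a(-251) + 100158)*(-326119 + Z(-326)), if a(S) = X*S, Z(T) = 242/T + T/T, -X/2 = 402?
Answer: -16051501230510/163 ≈ -9.8475e+10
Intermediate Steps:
X = -804 (X = -2*402 = -804)
Z(T) = 1 + 242/T (Z(T) = 242/T + 1 = 1 + 242/T)
a(S) = -804*S
(a(-251) + 100158)*(-326119 + Z(-326)) = (-804*(-251) + 100158)*(-326119 + (242 - 326)/(-326)) = (201804 + 100158)*(-326119 - 1/326*(-84)) = 301962*(-326119 + 42/163) = 301962*(-53157355/163) = -16051501230510/163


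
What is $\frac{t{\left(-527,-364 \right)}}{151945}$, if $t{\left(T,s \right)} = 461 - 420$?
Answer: $\frac{41}{151945} \approx 0.00026983$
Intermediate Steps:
$t{\left(T,s \right)} = 41$ ($t{\left(T,s \right)} = 461 - 420 = 41$)
$\frac{t{\left(-527,-364 \right)}}{151945} = \frac{41}{151945}$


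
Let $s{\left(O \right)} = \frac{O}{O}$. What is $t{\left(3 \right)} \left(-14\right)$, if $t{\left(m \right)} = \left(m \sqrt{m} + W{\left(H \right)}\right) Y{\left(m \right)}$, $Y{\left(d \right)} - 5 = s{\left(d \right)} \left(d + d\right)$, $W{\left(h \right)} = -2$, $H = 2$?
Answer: $308 - 462 \sqrt{3} \approx -492.21$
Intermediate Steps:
$s{\left(O \right)} = 1$
$Y{\left(d \right)} = 5 + 2 d$ ($Y{\left(d \right)} = 5 + 1 \left(d + d\right) = 5 + 1 \cdot 2 d = 5 + 2 d$)
$t{\left(m \right)} = \left(-2 + m^{\frac{3}{2}}\right) \left(5 + 2 m\right)$ ($t{\left(m \right)} = \left(m \sqrt{m} - 2\right) \left(5 + 2 m\right) = \left(m^{\frac{3}{2}} - 2\right) \left(5 + 2 m\right) = \left(-2 + m^{\frac{3}{2}}\right) \left(5 + 2 m\right)$)
$t{\left(3 \right)} \left(-14\right) = \left(-2 + 3^{\frac{3}{2}}\right) \left(5 + 2 \cdot 3\right) \left(-14\right) = \left(-2 + 3 \sqrt{3}\right) \left(5 + 6\right) \left(-14\right) = \left(-2 + 3 \sqrt{3}\right) 11 \left(-14\right) = \left(-22 + 33 \sqrt{3}\right) \left(-14\right) = 308 - 462 \sqrt{3}$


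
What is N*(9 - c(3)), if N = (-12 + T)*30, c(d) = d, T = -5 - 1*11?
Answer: -5040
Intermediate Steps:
T = -16 (T = -5 - 11 = -16)
N = -840 (N = (-12 - 16)*30 = -28*30 = -840)
N*(9 - c(3)) = -840*(9 - 1*3) = -840*(9 - 3) = -840*6 = -5040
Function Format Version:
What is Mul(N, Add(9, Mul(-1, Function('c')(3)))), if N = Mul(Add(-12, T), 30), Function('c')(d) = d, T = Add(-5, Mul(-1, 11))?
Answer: -5040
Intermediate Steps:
T = -16 (T = Add(-5, -11) = -16)
N = -840 (N = Mul(Add(-12, -16), 30) = Mul(-28, 30) = -840)
Mul(N, Add(9, Mul(-1, Function('c')(3)))) = Mul(-840, Add(9, Mul(-1, 3))) = Mul(-840, Add(9, -3)) = Mul(-840, 6) = -5040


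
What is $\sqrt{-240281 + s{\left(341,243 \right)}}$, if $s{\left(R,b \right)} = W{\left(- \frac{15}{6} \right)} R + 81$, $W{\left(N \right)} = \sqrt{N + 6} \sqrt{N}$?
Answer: $\frac{\sqrt{-960800 + 682 i \sqrt{35}}}{2} \approx 1.0291 + 490.1 i$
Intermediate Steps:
$W{\left(N \right)} = \sqrt{N} \sqrt{6 + N}$ ($W{\left(N \right)} = \sqrt{6 + N} \sqrt{N} = \sqrt{N} \sqrt{6 + N}$)
$s{\left(R,b \right)} = 81 + \frac{i R \sqrt{35}}{2}$ ($s{\left(R,b \right)} = \sqrt{- \frac{15}{6}} \sqrt{6 - \frac{15}{6}} R + 81 = \sqrt{\left(-15\right) \frac{1}{6}} \sqrt{6 - \frac{5}{2}} R + 81 = \sqrt{- \frac{5}{2}} \sqrt{6 - \frac{5}{2}} R + 81 = \frac{i \sqrt{10}}{2} \sqrt{\frac{7}{2}} R + 81 = \frac{i \sqrt{10}}{2} \frac{\sqrt{14}}{2} R + 81 = \frac{i \sqrt{35}}{2} R + 81 = \frac{i R \sqrt{35}}{2} + 81 = 81 + \frac{i R \sqrt{35}}{2}$)
$\sqrt{-240281 + s{\left(341,243 \right)}} = \sqrt{-240281 + \left(81 + \frac{1}{2} i 341 \sqrt{35}\right)} = \sqrt{-240281 + \left(81 + \frac{341 i \sqrt{35}}{2}\right)} = \sqrt{-240200 + \frac{341 i \sqrt{35}}{2}}$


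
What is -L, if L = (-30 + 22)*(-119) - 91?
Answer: -861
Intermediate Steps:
L = 861 (L = -8*(-119) - 91 = 952 - 91 = 861)
-L = -1*861 = -861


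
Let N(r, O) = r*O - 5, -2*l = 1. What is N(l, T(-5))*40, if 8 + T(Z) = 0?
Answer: -40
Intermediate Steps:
l = -½ (l = -½*1 = -½ ≈ -0.50000)
T(Z) = -8 (T(Z) = -8 + 0 = -8)
N(r, O) = -5 + O*r (N(r, O) = O*r - 5 = -5 + O*r)
N(l, T(-5))*40 = (-5 - 8*(-½))*40 = (-5 + 4)*40 = -1*40 = -40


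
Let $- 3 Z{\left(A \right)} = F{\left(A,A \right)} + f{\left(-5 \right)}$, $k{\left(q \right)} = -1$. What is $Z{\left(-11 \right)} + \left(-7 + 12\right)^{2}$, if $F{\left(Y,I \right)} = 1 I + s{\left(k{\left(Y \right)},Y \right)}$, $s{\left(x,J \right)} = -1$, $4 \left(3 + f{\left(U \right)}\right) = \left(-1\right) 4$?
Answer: $\frac{91}{3} \approx 30.333$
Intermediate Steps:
$f{\left(U \right)} = -4$ ($f{\left(U \right)} = -3 + \frac{\left(-1\right) 4}{4} = -3 + \frac{1}{4} \left(-4\right) = -3 - 1 = -4$)
$F{\left(Y,I \right)} = -1 + I$ ($F{\left(Y,I \right)} = 1 I - 1 = I - 1 = -1 + I$)
$Z{\left(A \right)} = \frac{5}{3} - \frac{A}{3}$ ($Z{\left(A \right)} = - \frac{\left(-1 + A\right) - 4}{3} = - \frac{-5 + A}{3} = \frac{5}{3} - \frac{A}{3}$)
$Z{\left(-11 \right)} + \left(-7 + 12\right)^{2} = \left(\frac{5}{3} - - \frac{11}{3}\right) + \left(-7 + 12\right)^{2} = \left(\frac{5}{3} + \frac{11}{3}\right) + 5^{2} = \frac{16}{3} + 25 = \frac{91}{3}$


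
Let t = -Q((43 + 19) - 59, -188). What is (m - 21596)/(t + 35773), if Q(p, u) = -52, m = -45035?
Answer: -66631/35825 ≈ -1.8599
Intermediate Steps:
t = 52 (t = -1*(-52) = 52)
(m - 21596)/(t + 35773) = (-45035 - 21596)/(52 + 35773) = -66631/35825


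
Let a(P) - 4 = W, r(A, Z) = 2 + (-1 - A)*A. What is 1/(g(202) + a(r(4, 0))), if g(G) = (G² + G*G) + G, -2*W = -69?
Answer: 2/163697 ≈ 1.2218e-5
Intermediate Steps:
W = 69/2 (W = -½*(-69) = 69/2 ≈ 34.500)
r(A, Z) = 2 + A*(-1 - A)
a(P) = 77/2 (a(P) = 4 + 69/2 = 77/2)
g(G) = G + 2*G² (g(G) = (G² + G²) + G = 2*G² + G = G + 2*G²)
1/(g(202) + a(r(4, 0))) = 1/(202*(1 + 2*202) + 77/2) = 1/(202*(1 + 404) + 77/2) = 1/(202*405 + 77/2) = 1/(81810 + 77/2) = 1/(163697/2) = 2/163697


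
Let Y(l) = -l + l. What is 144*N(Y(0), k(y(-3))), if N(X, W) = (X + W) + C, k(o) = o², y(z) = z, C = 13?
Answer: 3168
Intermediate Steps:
Y(l) = 0
N(X, W) = 13 + W + X (N(X, W) = (X + W) + 13 = (W + X) + 13 = 13 + W + X)
144*N(Y(0), k(y(-3))) = 144*(13 + (-3)² + 0) = 144*(13 + 9 + 0) = 144*22 = 3168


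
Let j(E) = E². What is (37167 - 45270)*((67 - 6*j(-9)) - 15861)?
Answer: 131916840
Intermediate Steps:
(37167 - 45270)*((67 - 6*j(-9)) - 15861) = (37167 - 45270)*((67 - 6*(-9)²) - 15861) = -8103*((67 - 6*81) - 15861) = -8103*((67 - 486) - 15861) = -8103*(-419 - 15861) = -8103*(-16280) = 131916840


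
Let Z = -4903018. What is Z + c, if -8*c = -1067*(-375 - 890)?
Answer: -40573899/8 ≈ -5.0717e+6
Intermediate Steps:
c = -1349755/8 (c = -(-1067)*(-375 - 890)/8 = -(-1067)*(-1265)/8 = -⅛*1349755 = -1349755/8 ≈ -1.6872e+5)
Z + c = -4903018 - 1349755/8 = -40573899/8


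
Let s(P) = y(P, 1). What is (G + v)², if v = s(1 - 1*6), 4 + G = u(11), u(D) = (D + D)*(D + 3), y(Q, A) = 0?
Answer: 92416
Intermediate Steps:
u(D) = 2*D*(3 + D) (u(D) = (2*D)*(3 + D) = 2*D*(3 + D))
s(P) = 0
G = 304 (G = -4 + 2*11*(3 + 11) = -4 + 2*11*14 = -4 + 308 = 304)
v = 0
(G + v)² = (304 + 0)² = 304² = 92416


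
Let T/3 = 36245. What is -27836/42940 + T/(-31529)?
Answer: -1386680536/338463815 ≈ -4.0970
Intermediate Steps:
T = 108735 (T = 3*36245 = 108735)
-27836/42940 + T/(-31529) = -27836/42940 + 108735/(-31529) = -27836*1/42940 + 108735*(-1/31529) = -6959/10735 - 108735/31529 = -1386680536/338463815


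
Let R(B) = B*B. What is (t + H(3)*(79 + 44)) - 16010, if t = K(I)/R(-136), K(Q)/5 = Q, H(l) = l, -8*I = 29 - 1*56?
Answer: -2314367353/147968 ≈ -15641.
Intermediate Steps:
I = 27/8 (I = -(29 - 1*56)/8 = -(29 - 56)/8 = -⅛*(-27) = 27/8 ≈ 3.3750)
K(Q) = 5*Q
R(B) = B²
t = 135/147968 (t = (5*(27/8))/((-136)²) = (135/8)/18496 = (135/8)*(1/18496) = 135/147968 ≈ 0.00091236)
(t + H(3)*(79 + 44)) - 16010 = (135/147968 + 3*(79 + 44)) - 16010 = (135/147968 + 3*123) - 16010 = (135/147968 + 369) - 16010 = 54600327/147968 - 16010 = -2314367353/147968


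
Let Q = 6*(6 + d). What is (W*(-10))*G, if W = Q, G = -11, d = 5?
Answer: 7260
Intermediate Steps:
Q = 66 (Q = 6*(6 + 5) = 6*11 = 66)
W = 66
(W*(-10))*G = (66*(-10))*(-11) = -660*(-11) = 7260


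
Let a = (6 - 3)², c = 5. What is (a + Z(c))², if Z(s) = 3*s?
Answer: 576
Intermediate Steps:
a = 9 (a = 3² = 9)
(a + Z(c))² = (9 + 3*5)² = (9 + 15)² = 24² = 576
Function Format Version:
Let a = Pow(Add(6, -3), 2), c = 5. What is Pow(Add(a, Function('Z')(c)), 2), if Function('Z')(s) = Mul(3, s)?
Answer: 576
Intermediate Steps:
a = 9 (a = Pow(3, 2) = 9)
Pow(Add(a, Function('Z')(c)), 2) = Pow(Add(9, Mul(3, 5)), 2) = Pow(Add(9, 15), 2) = Pow(24, 2) = 576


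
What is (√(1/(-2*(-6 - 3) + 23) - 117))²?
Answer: -4796/41 ≈ -116.98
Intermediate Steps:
(√(1/(-2*(-6 - 3) + 23) - 117))² = (√(1/(-2*(-9) + 23) - 117))² = (√(1/(18 + 23) - 117))² = (√(1/41 - 117))² = (√(-4796/41))² = (2*I*√49159/41)² = -4796/41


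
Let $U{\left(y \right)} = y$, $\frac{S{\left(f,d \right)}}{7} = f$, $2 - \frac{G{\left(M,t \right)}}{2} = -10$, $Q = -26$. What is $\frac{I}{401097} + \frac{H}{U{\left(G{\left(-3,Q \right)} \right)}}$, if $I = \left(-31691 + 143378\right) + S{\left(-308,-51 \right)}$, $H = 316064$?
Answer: $\frac{5282289623}{401097} \approx 13170.0$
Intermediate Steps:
$G{\left(M,t \right)} = 24$ ($G{\left(M,t \right)} = 4 - -20 = 4 + 20 = 24$)
$S{\left(f,d \right)} = 7 f$
$I = 109531$ ($I = \left(-31691 + 143378\right) + 7 \left(-308\right) = 111687 - 2156 = 109531$)
$\frac{I}{401097} + \frac{H}{U{\left(G{\left(-3,Q \right)} \right)}} = \frac{109531}{401097} + \frac{316064}{24} = 109531 \cdot \frac{1}{401097} + 316064 \cdot \frac{1}{24} = \frac{109531}{401097} + \frac{39508}{3} = \frac{5282289623}{401097}$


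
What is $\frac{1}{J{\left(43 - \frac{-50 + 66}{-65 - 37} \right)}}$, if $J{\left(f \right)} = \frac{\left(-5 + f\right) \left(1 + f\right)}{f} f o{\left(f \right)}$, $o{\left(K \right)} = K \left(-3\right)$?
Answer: $- \frac{44217}{9645644792} \approx -4.5841 \cdot 10^{-6}$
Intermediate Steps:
$o{\left(K \right)} = - 3 K$
$J{\left(f \right)} = - 3 f \left(1 + f\right) \left(-5 + f\right)$ ($J{\left(f \right)} = \frac{\left(-5 + f\right) \left(1 + f\right)}{f} f \left(- 3 f\right) = \frac{\left(1 + f\right) \left(-5 + f\right)}{f} f \left(- 3 f\right) = \left(1 + f\right) \left(-5 + f\right) \left(- 3 f\right) = - 3 f \left(1 + f\right) \left(-5 + f\right)$)
$\frac{1}{J{\left(43 - \frac{-50 + 66}{-65 - 37} \right)}} = \frac{1}{3 \left(43 - \frac{-50 + 66}{-65 - 37}\right) \left(5 - \left(43 - \frac{-50 + 66}{-65 - 37}\right)^{2} + 4 \left(43 - \frac{-50 + 66}{-65 - 37}\right)\right)} = \frac{1}{3 \left(43 - \frac{16}{-102}\right) \left(5 - \left(43 - \frac{16}{-102}\right)^{2} + 4 \left(43 - \frac{16}{-102}\right)\right)} = \frac{1}{3 \left(43 - 16 \left(- \frac{1}{102}\right)\right) \left(5 - \left(43 - 16 \left(- \frac{1}{102}\right)\right)^{2} + 4 \left(43 - 16 \left(- \frac{1}{102}\right)\right)\right)} = \frac{1}{3 \left(43 - - \frac{8}{51}\right) \left(5 - \left(43 - - \frac{8}{51}\right)^{2} + 4 \left(43 - - \frac{8}{51}\right)\right)} = \frac{1}{3 \left(43 + \frac{8}{51}\right) \left(5 - \left(43 + \frac{8}{51}\right)^{2} + 4 \left(43 + \frac{8}{51}\right)\right)} = \frac{1}{3 \cdot \frac{2201}{51} \left(5 - \left(\frac{2201}{51}\right)^{2} + 4 \cdot \frac{2201}{51}\right)} = \frac{1}{3 \cdot \frac{2201}{51} \left(5 - \frac{4844401}{2601} + \frac{8804}{51}\right)} = \frac{1}{3 \cdot \frac{2201}{51} \left(- \frac{4382392}{2601}\right)} = \frac{1}{- \frac{9645644792}{44217}} = - \frac{44217}{9645644792}$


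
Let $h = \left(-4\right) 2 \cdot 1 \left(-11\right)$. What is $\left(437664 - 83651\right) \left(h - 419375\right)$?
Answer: $-148433048731$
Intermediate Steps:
$h = 88$ ($h = \left(-8\right) 1 \left(-11\right) = \left(-8\right) \left(-11\right) = 88$)
$\left(437664 - 83651\right) \left(h - 419375\right) = \left(437664 - 83651\right) \left(88 - 419375\right) = 354013 \left(-419287\right) = -148433048731$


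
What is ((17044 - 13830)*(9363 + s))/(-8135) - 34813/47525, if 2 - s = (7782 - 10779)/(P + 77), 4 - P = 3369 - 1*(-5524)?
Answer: -1260725312030811/340685909050 ≈ -3700.6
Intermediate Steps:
P = -8889 (P = 4 - (3369 - 1*(-5524)) = 4 - (3369 + 5524) = 4 - 1*8893 = 4 - 8893 = -8889)
s = 14627/8812 (s = 2 - (7782 - 10779)/(-8889 + 77) = 2 - (-2997)/(-8812) = 2 - (-2997)*(-1)/8812 = 2 - 1*2997/8812 = 2 - 2997/8812 = 14627/8812 ≈ 1.6599)
((17044 - 13830)*(9363 + s))/(-8135) - 34813/47525 = ((17044 - 13830)*(9363 + 14627/8812))/(-8135) - 34813/47525 = (3214*(82521383/8812))*(-1/8135) - 34813*1/47525 = (132611862481/4406)*(-1/8135) - 34813/47525 = -132611862481/35842810 - 34813/47525 = -1260725312030811/340685909050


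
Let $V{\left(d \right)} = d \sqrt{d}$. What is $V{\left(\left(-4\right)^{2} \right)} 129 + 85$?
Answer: $8341$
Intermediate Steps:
$V{\left(d \right)} = d^{\frac{3}{2}}$
$V{\left(\left(-4\right)^{2} \right)} 129 + 85 = \left(\left(-4\right)^{2}\right)^{\frac{3}{2}} \cdot 129 + 85 = 16^{\frac{3}{2}} \cdot 129 + 85 = 64 \cdot 129 + 85 = 8256 + 85 = 8341$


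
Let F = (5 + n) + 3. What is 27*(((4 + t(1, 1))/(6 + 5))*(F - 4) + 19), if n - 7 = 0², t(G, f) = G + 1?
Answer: 675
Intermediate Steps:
t(G, f) = 1 + G
n = 7 (n = 7 + 0² = 7 + 0 = 7)
F = 15 (F = (5 + 7) + 3 = 12 + 3 = 15)
27*(((4 + t(1, 1))/(6 + 5))*(F - 4) + 19) = 27*(((4 + (1 + 1))/(6 + 5))*(15 - 4) + 19) = 27*(((4 + 2)/11)*11 + 19) = 27*((6*(1/11))*11 + 19) = 27*((6/11)*11 + 19) = 27*(6 + 19) = 27*25 = 675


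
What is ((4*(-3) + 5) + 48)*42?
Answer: 1722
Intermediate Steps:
((4*(-3) + 5) + 48)*42 = ((-12 + 5) + 48)*42 = (-7 + 48)*42 = 41*42 = 1722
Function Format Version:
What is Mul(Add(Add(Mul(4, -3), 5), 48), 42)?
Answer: 1722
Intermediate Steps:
Mul(Add(Add(Mul(4, -3), 5), 48), 42) = Mul(Add(Add(-12, 5), 48), 42) = Mul(Add(-7, 48), 42) = Mul(41, 42) = 1722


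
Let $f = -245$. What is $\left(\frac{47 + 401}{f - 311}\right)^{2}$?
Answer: $\frac{12544}{19321} \approx 0.64924$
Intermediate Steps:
$\left(\frac{47 + 401}{f - 311}\right)^{2} = \left(\frac{47 + 401}{-245 - 311}\right)^{2} = \left(\frac{448}{-556}\right)^{2} = \left(448 \left(- \frac{1}{556}\right)\right)^{2} = \left(- \frac{112}{139}\right)^{2} = \frac{12544}{19321}$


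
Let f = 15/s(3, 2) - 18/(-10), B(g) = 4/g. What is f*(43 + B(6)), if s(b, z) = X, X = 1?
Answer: 3668/5 ≈ 733.60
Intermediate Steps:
s(b, z) = 1
f = 84/5 (f = 15/1 - 18/(-10) = 15*1 - 18*(-1/10) = 15 + 9/5 = 84/5 ≈ 16.800)
f*(43 + B(6)) = 84*(43 + 4/6)/5 = 84*(43 + 4*(1/6))/5 = 84*(43 + 2/3)/5 = (84/5)*(131/3) = 3668/5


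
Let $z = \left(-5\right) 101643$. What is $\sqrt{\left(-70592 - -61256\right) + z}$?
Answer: $i \sqrt{517551} \approx 719.41 i$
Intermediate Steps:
$z = -508215$
$\sqrt{\left(-70592 - -61256\right) + z} = \sqrt{\left(-70592 - -61256\right) - 508215} = \sqrt{\left(-70592 + 61256\right) - 508215} = \sqrt{-9336 - 508215} = \sqrt{-517551} = i \sqrt{517551}$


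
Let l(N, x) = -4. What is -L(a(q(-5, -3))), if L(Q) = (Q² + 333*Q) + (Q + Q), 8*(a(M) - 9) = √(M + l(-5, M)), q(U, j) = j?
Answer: -198137/64 - 353*I*√7/8 ≈ -3095.9 - 116.74*I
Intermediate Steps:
a(M) = 9 + √(-4 + M)/8 (a(M) = 9 + √(M - 4)/8 = 9 + √(-4 + M)/8)
L(Q) = Q² + 335*Q (L(Q) = (Q² + 333*Q) + 2*Q = Q² + 335*Q)
-L(a(q(-5, -3))) = -(9 + √(-4 - 3)/8)*(335 + (9 + √(-4 - 3)/8)) = -(9 + √(-7)/8)*(335 + (9 + √(-7)/8)) = -(9 + (I*√7)/8)*(335 + (9 + (I*√7)/8)) = -(9 + I*√7/8)*(335 + (9 + I*√7/8)) = -(9 + I*√7/8)*(344 + I*√7/8)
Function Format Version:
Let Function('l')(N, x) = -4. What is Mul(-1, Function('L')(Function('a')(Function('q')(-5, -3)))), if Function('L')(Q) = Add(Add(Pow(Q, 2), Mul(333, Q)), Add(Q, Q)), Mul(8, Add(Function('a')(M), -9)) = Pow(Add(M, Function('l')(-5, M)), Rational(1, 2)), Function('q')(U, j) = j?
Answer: Add(Rational(-198137, 64), Mul(Rational(-353, 8), I, Pow(7, Rational(1, 2)))) ≈ Add(-3095.9, Mul(-116.74, I))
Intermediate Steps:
Function('a')(M) = Add(9, Mul(Rational(1, 8), Pow(Add(-4, M), Rational(1, 2)))) (Function('a')(M) = Add(9, Mul(Rational(1, 8), Pow(Add(M, -4), Rational(1, 2)))) = Add(9, Mul(Rational(1, 8), Pow(Add(-4, M), Rational(1, 2)))))
Function('L')(Q) = Add(Pow(Q, 2), Mul(335, Q)) (Function('L')(Q) = Add(Add(Pow(Q, 2), Mul(333, Q)), Mul(2, Q)) = Add(Pow(Q, 2), Mul(335, Q)))
Mul(-1, Function('L')(Function('a')(Function('q')(-5, -3)))) = Mul(-1, Mul(Add(9, Mul(Rational(1, 8), Pow(Add(-4, -3), Rational(1, 2)))), Add(335, Add(9, Mul(Rational(1, 8), Pow(Add(-4, -3), Rational(1, 2))))))) = Mul(-1, Mul(Add(9, Mul(Rational(1, 8), Pow(-7, Rational(1, 2)))), Add(335, Add(9, Mul(Rational(1, 8), Pow(-7, Rational(1, 2))))))) = Mul(-1, Mul(Add(9, Mul(Rational(1, 8), Mul(I, Pow(7, Rational(1, 2))))), Add(335, Add(9, Mul(Rational(1, 8), Mul(I, Pow(7, Rational(1, 2)))))))) = Mul(-1, Mul(Add(9, Mul(Rational(1, 8), I, Pow(7, Rational(1, 2)))), Add(335, Add(9, Mul(Rational(1, 8), I, Pow(7, Rational(1, 2))))))) = Mul(-1, Mul(Add(9, Mul(Rational(1, 8), I, Pow(7, Rational(1, 2)))), Add(344, Mul(Rational(1, 8), I, Pow(7, Rational(1, 2)))))) = Mul(-1, Add(9, Mul(Rational(1, 8), I, Pow(7, Rational(1, 2)))), Add(344, Mul(Rational(1, 8), I, Pow(7, Rational(1, 2)))))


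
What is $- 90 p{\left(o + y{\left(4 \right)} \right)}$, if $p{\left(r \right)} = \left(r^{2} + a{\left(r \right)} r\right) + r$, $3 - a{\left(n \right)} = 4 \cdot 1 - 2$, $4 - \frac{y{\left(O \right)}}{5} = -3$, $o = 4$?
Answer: $-143910$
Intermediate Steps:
$y{\left(O \right)} = 35$ ($y{\left(O \right)} = 20 - -15 = 20 + 15 = 35$)
$a{\left(n \right)} = 1$ ($a{\left(n \right)} = 3 - \left(4 \cdot 1 - 2\right) = 3 - \left(4 - 2\right) = 3 - 2 = 1$)
$p{\left(r \right)} = r^{2} + 2 r$ ($p{\left(r \right)} = \left(r^{2} + 1 r\right) + r = \left(r^{2} + r\right) + r = \left(r + r^{2}\right) + r = r^{2} + 2 r$)
$- 90 p{\left(o + y{\left(4 \right)} \right)} = - 90 \left(4 + 35\right) \left(2 + \left(4 + 35\right)\right) = - 90 \cdot 39 \left(2 + 39\right) = - 90 \cdot 39 \cdot 41 = \left(-90\right) 1599 = -143910$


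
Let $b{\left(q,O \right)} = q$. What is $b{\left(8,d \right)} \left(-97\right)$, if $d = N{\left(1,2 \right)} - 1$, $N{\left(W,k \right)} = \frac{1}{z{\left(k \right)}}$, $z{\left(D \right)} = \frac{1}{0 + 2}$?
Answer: $-776$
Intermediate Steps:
$z{\left(D \right)} = \frac{1}{2}$
$N{\left(W,k \right)} = 2$ ($N{\left(W,k \right)} = \frac{1}{\frac{1}{2}} = 2$)
$d = 1$ ($d = 2 - 1 = 1$)
$b{\left(8,d \right)} \left(-97\right) = 8 \left(-97\right) = -776$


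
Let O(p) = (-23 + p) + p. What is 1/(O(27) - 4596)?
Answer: -1/4565 ≈ -0.00021906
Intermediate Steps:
O(p) = -23 + 2*p
1/(O(27) - 4596) = 1/((-23 + 2*27) - 4596) = 1/((-23 + 54) - 4596) = 1/(31 - 4596) = 1/(-4565) = -1/4565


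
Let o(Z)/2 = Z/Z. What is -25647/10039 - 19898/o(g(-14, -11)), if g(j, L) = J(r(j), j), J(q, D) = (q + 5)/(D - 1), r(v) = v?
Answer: -99903658/10039 ≈ -9951.6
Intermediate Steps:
J(q, D) = (5 + q)/(-1 + D)
g(j, L) = (5 + j)/(-1 + j)
o(Z) = 2 (o(Z) = 2*(Z/Z) = 2*1 = 2)
-25647/10039 - 19898/o(g(-14, -11)) = -25647/10039 - 19898/2 = -25647*1/10039 - 19898*½ = -25647/10039 - 9949 = -99903658/10039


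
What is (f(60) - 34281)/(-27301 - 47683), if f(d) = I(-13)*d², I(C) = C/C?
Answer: 4383/10712 ≈ 0.40917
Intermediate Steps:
I(C) = 1
f(d) = d² (f(d) = 1*d² = d²)
(f(60) - 34281)/(-27301 - 47683) = (60² - 34281)/(-27301 - 47683) = (3600 - 34281)/(-74984) = -30681*(-1/74984) = 4383/10712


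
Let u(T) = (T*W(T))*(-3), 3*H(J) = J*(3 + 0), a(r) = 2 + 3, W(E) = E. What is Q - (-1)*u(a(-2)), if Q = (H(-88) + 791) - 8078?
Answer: -7450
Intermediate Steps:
a(r) = 5
H(J) = J (H(J) = (J*(3 + 0))/3 = (J*3)/3 = (3*J)/3 = J)
u(T) = -3*T**2 (u(T) = (T*T)*(-3) = T**2*(-3) = -3*T**2)
Q = -7375 (Q = (-88 + 791) - 8078 = 703 - 8078 = -7375)
Q - (-1)*u(a(-2)) = -7375 - (-1)*(-3*5**2) = -7375 - (-1)*(-3*25) = -7375 - (-1)*(-75) = -7375 - 1*75 = -7375 - 75 = -7450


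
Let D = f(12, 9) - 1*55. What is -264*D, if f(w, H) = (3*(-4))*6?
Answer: 33528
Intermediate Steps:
f(w, H) = -72 (f(w, H) = -12*6 = -72)
D = -127 (D = -72 - 1*55 = -72 - 55 = -127)
-264*D = -264*(-127) = 33528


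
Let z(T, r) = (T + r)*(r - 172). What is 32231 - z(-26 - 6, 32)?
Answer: 32231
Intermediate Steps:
z(T, r) = (-172 + r)*(T + r) (z(T, r) = (T + r)*(-172 + r) = (-172 + r)*(T + r))
32231 - z(-26 - 6, 32) = 32231 - (32² - 172*(-26 - 6) - 172*32 + (-26 - 6)*32) = 32231 - (1024 - 172*(-32) - 5504 - 32*32) = 32231 - (1024 + 5504 - 5504 - 1024) = 32231 - 1*0 = 32231 + 0 = 32231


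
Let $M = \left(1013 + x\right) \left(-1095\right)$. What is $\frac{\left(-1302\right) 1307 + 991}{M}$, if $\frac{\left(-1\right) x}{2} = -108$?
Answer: $\frac{1700723}{1345755} \approx 1.2638$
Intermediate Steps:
$x = 216$ ($x = \left(-2\right) \left(-108\right) = 216$)
$M = -1345755$ ($M = \left(1013 + 216\right) \left(-1095\right) = 1229 \left(-1095\right) = -1345755$)
$\frac{\left(-1302\right) 1307 + 991}{M} = \frac{\left(-1302\right) 1307 + 991}{-1345755} = \left(-1701714 + 991\right) \left(- \frac{1}{1345755}\right) = \left(-1700723\right) \left(- \frac{1}{1345755}\right) = \frac{1700723}{1345755}$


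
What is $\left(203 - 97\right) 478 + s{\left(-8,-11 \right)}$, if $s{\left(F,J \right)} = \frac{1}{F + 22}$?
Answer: $\frac{709353}{14} \approx 50668.0$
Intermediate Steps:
$s{\left(F,J \right)} = \frac{1}{22 + F}$
$\left(203 - 97\right) 478 + s{\left(-8,-11 \right)} = \left(203 - 97\right) 478 + \frac{1}{22 - 8} = 106 \cdot 478 + \frac{1}{14} = 50668 + \frac{1}{14} = \frac{709353}{14}$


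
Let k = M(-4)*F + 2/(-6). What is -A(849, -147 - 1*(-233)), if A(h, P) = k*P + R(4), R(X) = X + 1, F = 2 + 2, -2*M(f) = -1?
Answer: -445/3 ≈ -148.33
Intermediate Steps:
M(f) = ½ (M(f) = -½*(-1) = ½)
F = 4
k = 5/3 (k = (½)*4 + 2/(-6) = 2 + 2*(-⅙) = 2 - ⅓ = 5/3 ≈ 1.6667)
R(X) = 1 + X
A(h, P) = 5 + 5*P/3 (A(h, P) = 5*P/3 + (1 + 4) = 5*P/3 + 5 = 5 + 5*P/3)
-A(849, -147 - 1*(-233)) = -(5 + 5*(-147 - 1*(-233))/3) = -(5 + 5*(-147 + 233)/3) = -(5 + (5/3)*86) = -(5 + 430/3) = -1*445/3 = -445/3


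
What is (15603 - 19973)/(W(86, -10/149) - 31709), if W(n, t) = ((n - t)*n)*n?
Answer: -651130/90121663 ≈ -0.0072250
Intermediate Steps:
W(n, t) = n²*(n - t) (W(n, t) = (n*(n - t))*n = n²*(n - t))
(15603 - 19973)/(W(86, -10/149) - 31709) = (15603 - 19973)/(86²*(86 - (-10)/149) - 31709) = -4370/(7396*(86 - (-10)/149) - 31709) = -4370/(7396*(86 - 1*(-10/149)) - 31709) = -4370/(7396*(86 + 10/149) - 31709) = -4370/(7396*(12824/149) - 31709) = -4370/(94846304/149 - 31709) = -4370/90121663/149 = -4370*149/90121663 = -651130/90121663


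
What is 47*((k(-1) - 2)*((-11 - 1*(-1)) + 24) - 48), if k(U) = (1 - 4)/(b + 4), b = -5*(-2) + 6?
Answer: -36707/10 ≈ -3670.7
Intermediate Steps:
b = 16 (b = 10 + 6 = 16)
k(U) = -3/20 (k(U) = (1 - 4)/(16 + 4) = -3/20)
47*((k(-1) - 2)*((-11 - 1*(-1)) + 24) - 48) = 47*((-3/20 - 2)*((-11 - 1*(-1)) + 24) - 48) = 47*(-43*((-11 + 1) + 24)/20 - 48) = 47*(-43*(-10 + 24)/20 - 48) = 47*(-43/20*14 - 48) = 47*(-301/10 - 48) = 47*(-781/10) = -36707/10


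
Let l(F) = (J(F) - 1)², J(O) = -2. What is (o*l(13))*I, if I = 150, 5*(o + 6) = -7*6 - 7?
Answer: -21330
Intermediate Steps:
o = -79/5 (o = -6 + (-7*6 - 7)/5 = -6 + (-42 - 7)/5 = -6 + (⅕)*(-49) = -6 - 49/5 = -79/5 ≈ -15.800)
l(F) = 9 (l(F) = (-2 - 1)² = (-3)² = 9)
(o*l(13))*I = -79/5*9*150 = -711/5*150 = -21330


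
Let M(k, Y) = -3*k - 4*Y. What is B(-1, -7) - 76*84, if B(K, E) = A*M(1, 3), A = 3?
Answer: -6429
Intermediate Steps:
M(k, Y) = -4*Y - 3*k
B(K, E) = -45 (B(K, E) = 3*(-4*3 - 3*1) = 3*(-12 - 3) = 3*(-15) = -45)
B(-1, -7) - 76*84 = -45 - 76*84 = -45 - 6384 = -6429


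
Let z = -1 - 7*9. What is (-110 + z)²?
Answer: 30276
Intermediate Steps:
z = -64 (z = -1 - 63 = -64)
(-110 + z)² = (-110 - 64)² = (-174)² = 30276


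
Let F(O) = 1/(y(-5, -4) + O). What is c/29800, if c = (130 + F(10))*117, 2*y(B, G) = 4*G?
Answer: 30537/59600 ≈ 0.51237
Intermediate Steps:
y(B, G) = 2*G (y(B, G) = (4*G)/2 = 2*G)
F(O) = 1/(-8 + O) (F(O) = 1/(2*(-4) + O) = 1/(-8 + O))
c = 30537/2 (c = (130 + 1/(-8 + 10))*117 = (130 + 1/2)*117 = (130 + ½)*117 = (261/2)*117 = 30537/2 ≈ 15269.)
c/29800 = (30537/2)/29800 = (30537/2)*(1/29800) = 30537/59600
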